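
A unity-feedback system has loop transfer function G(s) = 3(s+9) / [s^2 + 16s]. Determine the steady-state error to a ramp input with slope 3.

The denominator has no term below 16s — 1 pole at s=0, type 1.
K_v = lim_{s→0} s·G(s) = 3·9 / 16 = 1.6875.
e_ss = 3/K_v = 3/1.6875 = 16/9.

16/9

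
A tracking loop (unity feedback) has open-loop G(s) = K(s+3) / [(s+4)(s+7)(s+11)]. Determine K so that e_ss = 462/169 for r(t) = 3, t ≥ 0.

10

System type = 0 (no poles at s=0).
K_p = lim_{s→0} G(s) = K·3 / (4·7·11) = (3/308)·K.
e_ss = 3/(1 + K_p) = 462/169 ⇒ 1 + (3/308)·K = 169/154 ⇒ K = 10.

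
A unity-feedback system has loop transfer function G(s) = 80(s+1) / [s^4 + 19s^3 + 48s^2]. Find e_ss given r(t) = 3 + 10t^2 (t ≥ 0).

Lowest-order denominator term is 48s^2, so the open loop has 2 poles at the origin → type 2 system. By superposition:
  • 3: tracked with zero error.
  • 10t^2: e_ss = 20/K_a with K_a=5/3 → 12.
Total e_ss = 12.

12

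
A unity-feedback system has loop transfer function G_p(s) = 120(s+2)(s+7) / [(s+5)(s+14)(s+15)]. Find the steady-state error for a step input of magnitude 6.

30/13

System type = 0 (no poles at s=0).
K_p = lim_{s→0} G_p(s) = 120·2·7 / (5·14·15) = 1.6.
e_ss = 6/(1 + K_p) = 6/2.6 = 30/13.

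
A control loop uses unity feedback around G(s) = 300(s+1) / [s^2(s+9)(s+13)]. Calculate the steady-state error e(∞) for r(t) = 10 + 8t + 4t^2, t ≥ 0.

3.12

Two free integrators in G(s): this is a type 2 system. Treating each term separately:
  • 10: tracked with zero error.
  • 8t: tracked with zero error.
  • 4t^2: e_ss = 8/K_a with K_a=100/39 → 3.12.
Total e_ss = 3.12.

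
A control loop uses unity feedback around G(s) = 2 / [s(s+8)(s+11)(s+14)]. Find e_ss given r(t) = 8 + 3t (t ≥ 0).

System type = 1 (one pole at s=0). Treating each term separately:
  • 8: tracked with zero error.
  • 3t: e_ss = 3/K_v with K_v=1/616 → 1848.
Total e_ss = 1848.

1848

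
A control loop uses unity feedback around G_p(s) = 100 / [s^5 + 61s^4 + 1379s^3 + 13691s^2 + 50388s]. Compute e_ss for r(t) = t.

503.88

Lowest-order denominator term is 50388s, so the open loop has 1 pole at the origin → type 1 system.
K_v = lim_{s→0} s·G_p(s) = 100 / 50388 = 25/12597.
e_ss = 1/K_v = 1/(25/12597) = 503.88.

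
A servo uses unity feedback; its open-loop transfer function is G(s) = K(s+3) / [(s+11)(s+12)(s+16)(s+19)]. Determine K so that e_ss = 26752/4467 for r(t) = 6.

25

No free integrators in G(s): this is a type 0 system.
K_p = lim_{s→0} G(s) = K·3 / (11·12·16·19) = (1/13376)·K.
e_ss = 6/(1 + K_p) = 26752/4467 ⇒ 1 + (1/13376)·K = 13401/13376 ⇒ K = 25.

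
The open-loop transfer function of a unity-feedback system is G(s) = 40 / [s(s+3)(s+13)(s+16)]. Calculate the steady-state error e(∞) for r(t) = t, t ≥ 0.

15.6

G(s) has one factor of s in the denominator, so the system is type 1.
K_v = lim_{s→0} s·G(s) = 40 / (3·13·16) = 5/78.
e_ss = 1/K_v = 1/(5/78) = 15.6.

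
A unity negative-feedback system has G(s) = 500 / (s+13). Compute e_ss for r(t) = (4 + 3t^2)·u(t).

infinity

The open loop has no poles at the origin → type 0 system. Treating each term separately:
  • 4: e_ss = 4/(1+K_p) with K_p=500/13 → 52/513.
  • 3t^2: a type-0 system cannot track it, e_ss → ∞.
The unbounded component dominates.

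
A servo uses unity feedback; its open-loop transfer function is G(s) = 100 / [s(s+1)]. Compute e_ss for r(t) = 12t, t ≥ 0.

One free integrator in G(s): this is a type 1 system.
K_v = lim_{s→0} s·G(s) = 100 / (1) = 100.
e_ss = 12/K_v = 12/100 = 0.12.

0.12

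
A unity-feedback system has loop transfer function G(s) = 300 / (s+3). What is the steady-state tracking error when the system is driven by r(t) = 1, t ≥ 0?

1/101

No free integrators in G(s): this is a type 0 system.
K_p = lim_{s→0} G(s) = 300 / (3) = 100.
e_ss = 1/(1 + K_p) = 1/101.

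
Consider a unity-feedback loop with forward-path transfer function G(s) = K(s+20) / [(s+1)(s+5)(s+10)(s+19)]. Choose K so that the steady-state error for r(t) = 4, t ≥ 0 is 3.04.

System type = 0 (no poles at s=0).
K_p = lim_{s→0} G(s) = K·20 / (1·5·10·19) = (2/95)·K.
e_ss = 4/(1 + K_p) = 3.04 ⇒ 1 + (2/95)·K = 25/19 ⇒ K = 15.

15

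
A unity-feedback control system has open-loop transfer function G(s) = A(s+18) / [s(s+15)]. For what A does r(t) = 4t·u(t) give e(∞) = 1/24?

G(s) has one factor of s in the denominator, so the system is type 1.
K_v = lim_{s→0} s·G(s) = A·18 / (15) = 1.2·A.
e_ss = 4/K_v = 1/24 ⇒ K_v = 96 ⇒ A = 96/1.2 = 80.

80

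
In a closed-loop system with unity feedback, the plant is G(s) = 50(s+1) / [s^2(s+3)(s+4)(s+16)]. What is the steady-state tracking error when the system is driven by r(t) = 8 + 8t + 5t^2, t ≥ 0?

The open loop has two poles at the origin → type 2 system. Treating each term separately:
  • 8: tracked with zero error.
  • 8t: tracked with zero error.
  • 5t^2: e_ss = 10/K_a with K_a=25/96 → 38.4.
Total e_ss = 38.4.

38.4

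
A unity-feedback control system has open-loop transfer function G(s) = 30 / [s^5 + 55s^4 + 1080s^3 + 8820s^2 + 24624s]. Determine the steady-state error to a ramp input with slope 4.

Lowest-order denominator term is 24624s, so the open loop has 1 pole at the origin → type 1 system.
K_v = lim_{s→0} s·G(s) = 30 / 24624 = 5/4104.
e_ss = 4/K_v = 4/(5/4104) = 3283.2.

3283.2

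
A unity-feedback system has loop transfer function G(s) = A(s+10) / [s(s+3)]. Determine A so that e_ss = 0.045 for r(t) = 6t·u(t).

40

The open loop has one pole at the origin → type 1 system.
K_v = lim_{s→0} s·G(s) = A·10 / (3) = (10/3)·A.
e_ss = 6/K_v = 0.045 ⇒ K_v = 400/3 ⇒ A = (400/3)/(10/3) = 40.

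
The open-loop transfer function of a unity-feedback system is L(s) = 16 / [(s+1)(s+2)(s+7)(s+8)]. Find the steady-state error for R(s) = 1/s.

0.875

L(s) has no factors of s in the denominator, so the system is type 0.
K_p = lim_{s→0} L(s) = 16 / (1·2·7·8) = 1/7.
e_ss = 1/(1 + K_p) = 1/(8/7) = 0.875.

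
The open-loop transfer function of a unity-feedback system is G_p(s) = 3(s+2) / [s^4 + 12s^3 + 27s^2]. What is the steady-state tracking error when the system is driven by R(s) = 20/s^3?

The denominator has no term below 27s^2 — 2 poles at s=0, type 2.
K_a = lim_{s→0} s^2·G_p(s) = 3·2 / 27 = 2/9.
r(t) = 10t^2 gives R(s) = 20/s^3.
e_ss = 20/K_a = 20/(2/9) = 90.

90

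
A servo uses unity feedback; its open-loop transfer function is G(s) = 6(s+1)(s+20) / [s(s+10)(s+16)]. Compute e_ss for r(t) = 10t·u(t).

40/3

System type = 1 (one pole at s=0).
K_v = lim_{s→0} s·G(s) = 6·1·20 / (10·16) = 0.75.
e_ss = 10/K_v = 10/0.75 = 40/3.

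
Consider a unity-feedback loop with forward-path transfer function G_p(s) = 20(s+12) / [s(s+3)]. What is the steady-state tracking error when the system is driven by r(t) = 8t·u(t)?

System type = 1 (one pole at s=0).
K_v = lim_{s→0} s·G_p(s) = 20·12 / (3) = 80.
e_ss = 8/K_v = 8/80 = 0.1.

0.1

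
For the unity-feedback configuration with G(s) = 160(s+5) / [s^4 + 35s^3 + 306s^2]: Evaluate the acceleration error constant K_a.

400/153

The denominator has no term below 306s^2 — 2 poles at s=0, type 2.
K_a = lim_{s→0} s^2·G(s) = 160·5 / 306 = 400/153.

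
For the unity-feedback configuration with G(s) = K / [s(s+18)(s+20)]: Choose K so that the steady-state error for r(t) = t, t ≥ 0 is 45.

One free integrator in G(s): this is a type 1 system.
K_v = lim_{s→0} s·G(s) = K / (18·20) = (1/360)·K.
e_ss = 1/K_v = 45 ⇒ K_v = 1/45 ⇒ K = (1/45)/(1/360) = 8.

8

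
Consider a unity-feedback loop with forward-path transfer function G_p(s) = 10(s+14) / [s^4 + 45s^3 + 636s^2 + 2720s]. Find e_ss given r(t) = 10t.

Factoring s from the denominator leaves a polynomial with constant term 2720, so the system is type 1.
K_v = lim_{s→0} s·G_p(s) = 10·14 / 2720 = 7/136.
e_ss = 10/K_v = 10/(7/136) = 1360/7.

1360/7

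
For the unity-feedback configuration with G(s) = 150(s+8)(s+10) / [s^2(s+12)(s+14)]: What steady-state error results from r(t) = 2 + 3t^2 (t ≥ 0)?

The open loop has two poles at the origin → type 2 system. By superposition:
  • 2: tracked with zero error.
  • 3t^2: e_ss = 6/K_a with K_a=500/7 → 0.084.
Total e_ss = 0.084.

0.084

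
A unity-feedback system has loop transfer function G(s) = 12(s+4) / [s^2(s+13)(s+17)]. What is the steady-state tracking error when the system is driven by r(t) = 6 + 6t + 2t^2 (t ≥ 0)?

System type = 2 (two poles at s=0). By superposition:
  • 6: tracked with zero error.
  • 6t: tracked with zero error.
  • 2t^2: e_ss = 4/K_a with K_a=48/221 → 221/12.
Total e_ss = 221/12.

221/12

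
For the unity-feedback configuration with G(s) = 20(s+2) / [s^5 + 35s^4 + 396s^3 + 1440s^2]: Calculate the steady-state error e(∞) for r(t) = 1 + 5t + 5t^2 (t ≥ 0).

360

Factoring s^2 from the denominator leaves a polynomial with constant term 1440, so the system is type 2. By superposition:
  • 1: tracked with zero error.
  • 5t: tracked with zero error.
  • 5t^2: e_ss = 10/K_a with K_a=1/36 → 360.
Total e_ss = 360.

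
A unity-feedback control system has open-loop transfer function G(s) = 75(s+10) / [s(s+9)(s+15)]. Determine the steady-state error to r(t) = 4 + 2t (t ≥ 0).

0.36

One free integrator in G(s): this is a type 1 system. Treating each term separately:
  • 4: tracked with zero error.
  • 2t: e_ss = 2/K_v with K_v=50/9 → 0.36.
Total e_ss = 0.36.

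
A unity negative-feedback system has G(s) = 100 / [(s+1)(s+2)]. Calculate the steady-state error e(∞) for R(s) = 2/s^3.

infinity

System type = 0 (no poles at s=0).
For a type-0 system K_a = 0, so e_ss to a parabolic input is unbounded.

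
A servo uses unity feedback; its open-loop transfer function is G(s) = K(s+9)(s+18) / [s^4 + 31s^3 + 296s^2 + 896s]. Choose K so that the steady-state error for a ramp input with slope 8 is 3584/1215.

15

The denominator has no term below 896s — 1 pole at s=0, type 1.
K_v = lim_{s→0} s·G(s) = K·9·18 / 896 = (81/448)·K.
e_ss = 8/K_v = 3584/1215 ⇒ K_v = 1215/448 ⇒ K = (1215/448)/(81/448) = 15.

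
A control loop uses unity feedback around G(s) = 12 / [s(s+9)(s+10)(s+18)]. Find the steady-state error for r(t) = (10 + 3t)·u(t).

The open loop has one pole at the origin → type 1 system. By superposition:
  • 10: tracked with zero error.
  • 3t: e_ss = 3/K_v with K_v=1/135 → 405.
Total e_ss = 405.

405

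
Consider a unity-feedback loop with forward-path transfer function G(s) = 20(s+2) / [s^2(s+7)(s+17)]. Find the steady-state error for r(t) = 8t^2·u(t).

Two free integrators in G(s): this is a type 2 system.
K_a = lim_{s→0} s^2·G(s) = 20·2 / (7·17) = 40/119.
r(t) = 8t^2 gives R(s) = 16/s^3.
e_ss = 16/K_a = 16/(40/119) = 47.6.

47.6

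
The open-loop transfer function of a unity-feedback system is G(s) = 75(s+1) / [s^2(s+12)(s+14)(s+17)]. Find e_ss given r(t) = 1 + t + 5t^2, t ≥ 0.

380.8

G(s) has two factors of s in the denominator, so the system is type 2. Taking each input component in turn:
  • 1: tracked with zero error.
  • t: tracked with zero error.
  • 5t^2: e_ss = 10/K_a with K_a=25/952 → 380.8.
Total e_ss = 380.8.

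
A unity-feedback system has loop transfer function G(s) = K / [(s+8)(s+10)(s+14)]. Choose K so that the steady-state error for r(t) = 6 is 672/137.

G(s) has no factors of s in the denominator, so the system is type 0.
K_p = lim_{s→0} G(s) = K / (8·10·14) = (1/1120)·K.
e_ss = 6/(1 + K_p) = 672/137 ⇒ 1 + (1/1120)·K = 137/112 ⇒ K = 250.

250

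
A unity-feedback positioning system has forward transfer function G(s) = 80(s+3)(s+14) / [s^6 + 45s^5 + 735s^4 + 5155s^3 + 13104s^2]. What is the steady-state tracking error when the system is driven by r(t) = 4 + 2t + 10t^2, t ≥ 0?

78

Factoring s^2 from the denominator leaves a polynomial with constant term 13104, so the system is type 2. By superposition:
  • 4: tracked with zero error.
  • 2t: tracked with zero error.
  • 10t^2: e_ss = 20/K_a with K_a=10/39 → 78.
Total e_ss = 78.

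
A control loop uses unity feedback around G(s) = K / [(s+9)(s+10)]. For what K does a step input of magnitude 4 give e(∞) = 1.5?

The open loop has no poles at the origin → type 0 system.
K_p = lim_{s→0} G(s) = K / (9·10) = (1/90)·K.
e_ss = 4/(1 + K_p) = 1.5 ⇒ 1 + (1/90)·K = 8/3 ⇒ K = 150.

150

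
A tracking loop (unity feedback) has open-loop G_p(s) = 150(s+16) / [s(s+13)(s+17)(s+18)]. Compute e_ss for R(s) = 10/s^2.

16.575

G_p(s) has one factor of s in the denominator, so the system is type 1.
K_v = lim_{s→0} s·G_p(s) = 150·16 / (13·17·18) = 400/663.
e_ss = 10/K_v = 10/(400/663) = 16.575.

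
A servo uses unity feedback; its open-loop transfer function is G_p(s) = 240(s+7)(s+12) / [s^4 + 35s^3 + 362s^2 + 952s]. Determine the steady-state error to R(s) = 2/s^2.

The denominator has no term below 952s — 1 pole at s=0, type 1.
K_v = lim_{s→0} s·G_p(s) = 240·7·12 / 952 = 360/17.
e_ss = 2/K_v = 2/(360/17) = 17/180.

17/180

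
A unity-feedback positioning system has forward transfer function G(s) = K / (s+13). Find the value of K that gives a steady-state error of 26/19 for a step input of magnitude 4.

The open loop has no poles at the origin → type 0 system.
K_p = lim_{s→0} G(s) = K / (13) = (1/13)·K.
e_ss = 4/(1 + K_p) = 26/19 ⇒ 1 + (1/13)·K = 38/13 ⇒ K = 25.

25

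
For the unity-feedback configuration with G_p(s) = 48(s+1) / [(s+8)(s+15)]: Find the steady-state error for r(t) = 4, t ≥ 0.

20/7

System type = 0 (no poles at s=0).
K_p = lim_{s→0} G_p(s) = 48·1 / (8·15) = 0.4.
e_ss = 4/(1 + K_p) = 4/1.4 = 20/7.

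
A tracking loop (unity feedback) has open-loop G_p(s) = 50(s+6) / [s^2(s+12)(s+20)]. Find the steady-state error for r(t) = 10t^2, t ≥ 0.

G_p(s) has two factors of s in the denominator, so the system is type 2.
K_a = lim_{s→0} s^2·G_p(s) = 50·6 / (12·20) = 1.25.
r(t) = 10t^2 gives R(s) = 20/s^3.
e_ss = 20/K_a = 20/1.25 = 16.

16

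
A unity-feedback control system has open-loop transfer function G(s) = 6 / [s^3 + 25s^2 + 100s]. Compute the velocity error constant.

0.06

Factoring s from the denominator leaves a polynomial with constant term 100, so the system is type 1.
K_v = lim_{s→0} s·G(s) = 6 / 100 = 0.06.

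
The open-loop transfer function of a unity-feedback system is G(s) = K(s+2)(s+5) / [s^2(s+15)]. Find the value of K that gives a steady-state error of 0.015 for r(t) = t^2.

Two free integrators in G(s): this is a type 2 system.
K_a = lim_{s→0} s^2·G(s) = K·2·5 / (15) = (2/3)·K.
e_ss = 2/K_a = 0.015 ⇒ K_a = 400/3 ⇒ K = (400/3)/(2/3) = 200.

200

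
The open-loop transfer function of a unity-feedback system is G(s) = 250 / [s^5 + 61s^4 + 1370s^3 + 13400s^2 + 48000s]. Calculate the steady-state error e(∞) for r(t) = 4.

The denominator has no term below 48000s — 1 pole at s=0, type 1.
K_p = ∞ for a type-1 system; e_ss to a step is zero.

0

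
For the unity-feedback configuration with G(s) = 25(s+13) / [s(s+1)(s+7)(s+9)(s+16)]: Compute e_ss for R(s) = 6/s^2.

G(s) has one factor of s in the denominator, so the system is type 1.
K_v = lim_{s→0} s·G(s) = 25·13 / (1·7·9·16) = 325/1008.
e_ss = 6/K_v = 6/(325/1008) = 6048/325.

6048/325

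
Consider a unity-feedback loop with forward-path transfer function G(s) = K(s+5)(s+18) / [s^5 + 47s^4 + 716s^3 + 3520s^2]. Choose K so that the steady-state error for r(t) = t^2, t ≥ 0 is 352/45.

10

The denominator has no term below 3520s^2 — 2 poles at s=0, type 2.
K_a = lim_{s→0} s^2·G(s) = K·5·18 / 3520 = (9/352)·K.
e_ss = 2/K_a = 352/45 ⇒ K_a = 45/176 ⇒ K = (45/176)/(9/352) = 10.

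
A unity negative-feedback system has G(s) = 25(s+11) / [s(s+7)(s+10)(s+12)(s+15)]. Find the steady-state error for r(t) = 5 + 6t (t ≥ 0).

3024/11

System type = 1 (one pole at s=0). Taking each input component in turn:
  • 5: tracked with zero error.
  • 6t: e_ss = 6/K_v with K_v=11/504 → 3024/11.
Total e_ss = 3024/11.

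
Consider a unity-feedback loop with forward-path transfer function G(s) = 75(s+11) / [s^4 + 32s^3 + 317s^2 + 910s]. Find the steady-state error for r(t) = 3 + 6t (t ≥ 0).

Lowest-order denominator term is 910s, so the open loop has 1 pole at the origin → type 1 system. By superposition:
  • 3: tracked with zero error.
  • 6t: e_ss = 6/K_v with K_v=165/182 → 364/55.
Total e_ss = 364/55.

364/55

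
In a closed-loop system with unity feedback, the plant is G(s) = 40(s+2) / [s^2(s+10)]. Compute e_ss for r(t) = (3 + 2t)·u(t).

System type = 2 (two poles at s=0). Treating each term separately:
  • 3: tracked with zero error.
  • 2t: tracked with zero error.
Total e_ss = 0.

0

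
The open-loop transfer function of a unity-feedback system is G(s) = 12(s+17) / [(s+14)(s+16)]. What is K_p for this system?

The open loop has no poles at the origin → type 0 system.
K_p = lim_{s→0} G(s) = 12·17 / (14·16) = 51/56.

51/56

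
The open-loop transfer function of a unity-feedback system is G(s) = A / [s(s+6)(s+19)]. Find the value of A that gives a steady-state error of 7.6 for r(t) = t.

One free integrator in G(s): this is a type 1 system.
K_v = lim_{s→0} s·G(s) = A / (6·19) = (1/114)·A.
e_ss = 1/K_v = 7.6 ⇒ K_v = 5/38 ⇒ A = (5/38)/(1/114) = 15.

15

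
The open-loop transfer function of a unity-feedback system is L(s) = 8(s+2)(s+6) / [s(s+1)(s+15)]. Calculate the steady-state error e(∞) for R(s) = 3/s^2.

15/32

The open loop has one pole at the origin → type 1 system.
K_v = lim_{s→0} s·L(s) = 8·2·6 / (1·15) = 6.4.
e_ss = 3/K_v = 3/6.4 = 15/32.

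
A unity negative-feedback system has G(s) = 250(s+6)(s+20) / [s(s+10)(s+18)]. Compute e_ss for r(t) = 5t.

One free integrator in G(s): this is a type 1 system.
K_v = lim_{s→0} s·G(s) = 250·6·20 / (10·18) = 500/3.
e_ss = 5/K_v = 5/(500/3) = 0.03.

0.03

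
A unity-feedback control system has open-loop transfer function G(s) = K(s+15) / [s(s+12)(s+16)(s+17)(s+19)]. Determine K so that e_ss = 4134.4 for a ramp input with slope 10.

The open loop has one pole at the origin → type 1 system.
K_v = lim_{s→0} s·G(s) = K·15 / (12·16·17·19) = (5/20672)·K.
e_ss = 10/K_v = 4134.4 ⇒ K_v = 25/10336 ⇒ K = (25/10336)/(5/20672) = 10.

10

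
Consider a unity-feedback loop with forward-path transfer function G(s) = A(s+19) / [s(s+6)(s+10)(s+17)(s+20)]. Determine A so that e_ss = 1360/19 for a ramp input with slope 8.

120

G(s) has one factor of s in the denominator, so the system is type 1.
K_v = lim_{s→0} s·G(s) = A·19 / (6·10·17·20) = (19/20400)·A.
e_ss = 8/K_v = 1360/19 ⇒ K_v = 19/170 ⇒ A = (19/170)/(19/20400) = 120.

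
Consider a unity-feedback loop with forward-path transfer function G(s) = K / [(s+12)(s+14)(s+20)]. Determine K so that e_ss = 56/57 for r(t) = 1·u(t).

60

The open loop has no poles at the origin → type 0 system.
K_p = lim_{s→0} G(s) = K / (12·14·20) = (1/3360)·K.
e_ss = 1/(1 + K_p) = 56/57 ⇒ 1 + (1/3360)·K = 57/56 ⇒ K = 60.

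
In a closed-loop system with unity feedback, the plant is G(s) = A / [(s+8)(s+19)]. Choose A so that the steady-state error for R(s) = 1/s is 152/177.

25

No free integrators in G(s): this is a type 0 system.
K_p = lim_{s→0} G(s) = A / (8·19) = (1/152)·A.
e_ss = 1/(1 + K_p) = 152/177 ⇒ 1 + (1/152)·A = 177/152 ⇒ A = 25.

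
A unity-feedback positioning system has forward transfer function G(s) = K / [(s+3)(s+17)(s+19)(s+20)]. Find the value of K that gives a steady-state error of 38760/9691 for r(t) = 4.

2

No free integrators in G(s): this is a type 0 system.
K_p = lim_{s→0} G(s) = K / (3·17·19·20) = (1/19380)·K.
e_ss = 4/(1 + K_p) = 38760/9691 ⇒ 1 + (1/19380)·K = 9691/9690 ⇒ K = 2.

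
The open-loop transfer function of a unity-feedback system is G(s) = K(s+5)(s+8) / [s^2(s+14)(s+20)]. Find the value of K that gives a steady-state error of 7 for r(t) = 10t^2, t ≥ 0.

G(s) has two factors of s in the denominator, so the system is type 2.
K_a = lim_{s→0} s^2·G(s) = K·5·8 / (14·20) = (1/7)·K.
e_ss = 20/K_a = 7 ⇒ K_a = 20/7 ⇒ K = (20/7)/(1/7) = 20.

20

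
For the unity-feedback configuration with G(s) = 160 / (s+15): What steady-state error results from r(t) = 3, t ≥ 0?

G(s) has no factors of s in the denominator, so the system is type 0.
K_p = lim_{s→0} G(s) = 160 / (15) = 32/3.
e_ss = 3/(1 + K_p) = 3/(35/3) = 9/35.

9/35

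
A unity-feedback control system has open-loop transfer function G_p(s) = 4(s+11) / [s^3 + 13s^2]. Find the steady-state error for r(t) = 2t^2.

13/11

The denominator has no term below 13s^2 — 2 poles at s=0, type 2.
K_a = lim_{s→0} s^2·G_p(s) = 4·11 / 13 = 44/13.
r(t) = 2t^2 gives R(s) = 4/s^3.
e_ss = 4/K_a = 4/(44/13) = 13/11.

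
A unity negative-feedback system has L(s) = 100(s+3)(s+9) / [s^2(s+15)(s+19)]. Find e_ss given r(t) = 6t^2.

Two free integrators in L(s): this is a type 2 system.
K_a = lim_{s→0} s^2·L(s) = 100·3·9 / (15·19) = 180/19.
r(t) = 6t^2 gives R(s) = 12/s^3.
e_ss = 12/K_a = 12/(180/19) = 19/15.

19/15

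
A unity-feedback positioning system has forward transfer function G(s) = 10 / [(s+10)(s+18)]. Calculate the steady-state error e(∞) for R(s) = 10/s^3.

infinity

No free integrators in G(s): this is a type 0 system.
K_a = lim_{s→0} s^2·G(s) = 0; the steady-state error to this parabolic input grows without bound.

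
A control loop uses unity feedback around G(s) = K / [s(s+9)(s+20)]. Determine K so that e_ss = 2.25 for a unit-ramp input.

One free integrator in G(s): this is a type 1 system.
K_v = lim_{s→0} s·G(s) = K / (9·20) = (1/180)·K.
e_ss = 1/K_v = 2.25 ⇒ K_v = 4/9 ⇒ K = (4/9)/(1/180) = 80.

80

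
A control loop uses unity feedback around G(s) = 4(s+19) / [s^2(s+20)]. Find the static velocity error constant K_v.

infinity

K_v = lim_{s→0} s·G(s); with 2 poles at the origin the limit diverges, so K_v = ∞.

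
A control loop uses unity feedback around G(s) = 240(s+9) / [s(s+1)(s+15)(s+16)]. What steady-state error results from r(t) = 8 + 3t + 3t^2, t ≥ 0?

infinity

G(s) has one factor of s in the denominator, so the system is type 1. By superposition:
  • 8: tracked with zero error.
  • 3t: e_ss = 3/K_v with K_v=9 → 1/3.
  • 3t^2: a type-1 system cannot track it, e_ss → ∞.
The unbounded component dominates.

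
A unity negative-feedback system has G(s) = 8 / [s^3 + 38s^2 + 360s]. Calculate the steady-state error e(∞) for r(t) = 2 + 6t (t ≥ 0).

270

Lowest-order denominator term is 360s, so the open loop has 1 pole at the origin → type 1 system. Treating each term separately:
  • 2: tracked with zero error.
  • 6t: e_ss = 6/K_v with K_v=1/45 → 270.
Total e_ss = 270.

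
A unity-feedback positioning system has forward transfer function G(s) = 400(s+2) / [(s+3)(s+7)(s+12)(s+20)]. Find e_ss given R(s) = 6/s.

378/73

The open loop has no poles at the origin → type 0 system.
K_p = lim_{s→0} G(s) = 400·2 / (3·7·12·20) = 10/63.
e_ss = 6/(1 + K_p) = 6/(73/63) = 378/73.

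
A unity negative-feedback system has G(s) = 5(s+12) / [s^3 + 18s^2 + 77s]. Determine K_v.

60/77

Lowest-order denominator term is 77s, so the open loop has 1 pole at the origin → type 1 system.
K_v = lim_{s→0} s·G(s) = 5·12 / 77 = 60/77.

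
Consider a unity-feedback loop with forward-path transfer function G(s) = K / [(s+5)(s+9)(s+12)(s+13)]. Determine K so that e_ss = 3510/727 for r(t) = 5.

G(s) has no factors of s in the denominator, so the system is type 0.
K_p = lim_{s→0} G(s) = K / (5·9·12·13) = (1/7020)·K.
e_ss = 5/(1 + K_p) = 3510/727 ⇒ 1 + (1/7020)·K = 727/702 ⇒ K = 250.

250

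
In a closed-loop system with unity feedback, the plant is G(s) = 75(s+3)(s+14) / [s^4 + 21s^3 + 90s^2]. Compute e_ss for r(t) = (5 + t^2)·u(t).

2/35

Factoring s^2 from the denominator leaves a polynomial with constant term 90, so the system is type 2. By superposition:
  • 5: tracked with zero error.
  • t^2: e_ss = 2/K_a with K_a=35 → 2/35.
Total e_ss = 2/35.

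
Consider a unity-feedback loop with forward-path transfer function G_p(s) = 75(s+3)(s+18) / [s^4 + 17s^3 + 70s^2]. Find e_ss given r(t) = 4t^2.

Lowest-order denominator term is 70s^2, so the open loop has 2 poles at the origin → type 2 system.
K_a = lim_{s→0} s^2·G_p(s) = 75·3·18 / 70 = 405/7.
r(t) = 4t^2 gives R(s) = 8/s^3.
e_ss = 8/K_a = 8/(405/7) = 56/405.

56/405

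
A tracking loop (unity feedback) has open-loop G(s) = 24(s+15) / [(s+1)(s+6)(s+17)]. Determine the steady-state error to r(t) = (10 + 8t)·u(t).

infinity

The open loop has no poles at the origin → type 0 system. Treating each term separately:
  • 10: e_ss = 10/(1+K_p) with K_p=60/17 → 170/77.
  • 8t: a type-0 system cannot track it, e_ss → ∞.
The unbounded component dominates.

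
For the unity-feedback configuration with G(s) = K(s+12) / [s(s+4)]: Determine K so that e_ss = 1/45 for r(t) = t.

One free integrator in G(s): this is a type 1 system.
K_v = lim_{s→0} s·G(s) = K·12 / (4) = 3·K.
e_ss = 1/K_v = 1/45 ⇒ K_v = 45 ⇒ K = 45/3 = 15.

15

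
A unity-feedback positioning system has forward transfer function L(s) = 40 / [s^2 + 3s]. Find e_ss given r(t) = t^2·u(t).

Factoring s from the denominator leaves a polynomial with constant term 3, so the system is type 1.
For a type-1 system K_a = 0, so e_ss to a parabolic input is unbounded.

infinity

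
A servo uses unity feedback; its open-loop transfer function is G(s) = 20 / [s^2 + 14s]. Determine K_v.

The denominator has no term below 14s — 1 pole at s=0, type 1.
K_v = lim_{s→0} s·G(s) = 20 / 14 = 10/7.

10/7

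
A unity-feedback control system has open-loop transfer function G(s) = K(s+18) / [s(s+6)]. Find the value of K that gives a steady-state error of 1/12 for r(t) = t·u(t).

The open loop has one pole at the origin → type 1 system.
K_v = lim_{s→0} s·G(s) = K·18 / (6) = 3·K.
e_ss = 1/K_v = 1/12 ⇒ K_v = 12 ⇒ K = 12/3 = 4.

4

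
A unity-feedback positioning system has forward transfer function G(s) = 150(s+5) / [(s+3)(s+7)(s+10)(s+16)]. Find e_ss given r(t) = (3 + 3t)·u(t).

The open loop has no poles at the origin → type 0 system. By superposition:
  • 3: e_ss = 3/(1+K_p) with K_p=25/112 → 336/137.
  • 3t: a type-0 system cannot track it, e_ss → ∞.
The unbounded component dominates.

infinity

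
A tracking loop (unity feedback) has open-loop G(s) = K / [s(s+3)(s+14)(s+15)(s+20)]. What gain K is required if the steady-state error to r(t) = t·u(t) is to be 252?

50

One free integrator in G(s): this is a type 1 system.
K_v = lim_{s→0} s·G(s) = K / (3·14·15·20) = (1/12600)·K.
e_ss = 1/K_v = 252 ⇒ K_v = 1/252 ⇒ K = (1/252)/(1/12600) = 50.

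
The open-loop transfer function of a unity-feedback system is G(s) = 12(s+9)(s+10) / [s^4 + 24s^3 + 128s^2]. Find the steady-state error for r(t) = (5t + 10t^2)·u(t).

Lowest-order denominator term is 128s^2, so the open loop has 2 poles at the origin → type 2 system. By superposition:
  • 5t: tracked with zero error.
  • 10t^2: e_ss = 20/K_a with K_a=8.4375 → 64/27.
Total e_ss = 64/27.

64/27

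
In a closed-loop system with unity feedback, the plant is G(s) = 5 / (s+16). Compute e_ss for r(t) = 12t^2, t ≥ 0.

infinity

System type = 0 (no poles at s=0).
For a type-0 system K_a = 0, so e_ss to a parabolic input is unbounded.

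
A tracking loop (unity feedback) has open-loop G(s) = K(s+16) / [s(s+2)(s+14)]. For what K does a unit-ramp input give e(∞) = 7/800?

200

System type = 1 (one pole at s=0).
K_v = lim_{s→0} s·G(s) = K·16 / (2·14) = (4/7)·K.
e_ss = 1/K_v = 7/800 ⇒ K_v = 800/7 ⇒ K = (800/7)/(4/7) = 200.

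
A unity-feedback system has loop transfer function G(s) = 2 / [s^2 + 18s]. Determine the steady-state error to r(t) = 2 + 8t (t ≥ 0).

72

The denominator has no term below 18s — 1 pole at s=0, type 1. Treating each term separately:
  • 2: tracked with zero error.
  • 8t: e_ss = 8/K_v with K_v=1/9 → 72.
Total e_ss = 72.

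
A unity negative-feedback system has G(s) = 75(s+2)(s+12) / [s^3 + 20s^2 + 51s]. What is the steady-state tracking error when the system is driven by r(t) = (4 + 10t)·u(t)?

Factoring s from the denominator leaves a polynomial with constant term 51, so the system is type 1. By superposition:
  • 4: tracked with zero error.
  • 10t: e_ss = 10/K_v with K_v=600/17 → 17/60.
Total e_ss = 17/60.

17/60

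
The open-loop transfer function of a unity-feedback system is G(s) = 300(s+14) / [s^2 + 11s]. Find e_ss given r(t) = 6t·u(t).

Factoring s from the denominator leaves a polynomial with constant term 11, so the system is type 1.
K_v = lim_{s→0} s·G(s) = 300·14 / 11 = 4200/11.
e_ss = 6/K_v = 6/(4200/11) = 11/700.

11/700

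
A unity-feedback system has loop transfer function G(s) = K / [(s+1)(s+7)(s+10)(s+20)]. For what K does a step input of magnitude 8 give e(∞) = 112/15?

100

System type = 0 (no poles at s=0).
K_p = lim_{s→0} G(s) = K / (1·7·10·20) = (1/1400)·K.
e_ss = 8/(1 + K_p) = 112/15 ⇒ 1 + (1/1400)·K = 15/14 ⇒ K = 100.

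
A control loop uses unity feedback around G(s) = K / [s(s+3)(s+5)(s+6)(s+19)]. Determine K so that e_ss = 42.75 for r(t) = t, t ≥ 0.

40

The open loop has one pole at the origin → type 1 system.
K_v = lim_{s→0} s·G(s) = K / (3·5·6·19) = (1/1710)·K.
e_ss = 1/K_v = 42.75 ⇒ K_v = 4/171 ⇒ K = (4/171)/(1/1710) = 40.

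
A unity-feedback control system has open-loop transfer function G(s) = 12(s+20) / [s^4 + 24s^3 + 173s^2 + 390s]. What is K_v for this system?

Factoring s from the denominator leaves a polynomial with constant term 390, so the system is type 1.
K_v = lim_{s→0} s·G(s) = 12·20 / 390 = 8/13.

8/13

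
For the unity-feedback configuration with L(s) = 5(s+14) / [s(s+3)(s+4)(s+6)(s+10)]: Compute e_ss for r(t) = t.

72/7

L(s) has one factor of s in the denominator, so the system is type 1.
K_v = lim_{s→0} s·L(s) = 5·14 / (3·4·6·10) = 7/72.
e_ss = 1/K_v = 1/(7/72) = 72/7.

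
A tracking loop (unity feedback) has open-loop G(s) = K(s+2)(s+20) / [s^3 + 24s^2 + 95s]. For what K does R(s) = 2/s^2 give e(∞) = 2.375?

Lowest-order denominator term is 95s, so the open loop has 1 pole at the origin → type 1 system.
K_v = lim_{s→0} s·G(s) = K·2·20 / 95 = (8/19)·K.
e_ss = 2/K_v = 2.375 ⇒ K_v = 16/19 ⇒ K = (16/19)/(8/19) = 2.

2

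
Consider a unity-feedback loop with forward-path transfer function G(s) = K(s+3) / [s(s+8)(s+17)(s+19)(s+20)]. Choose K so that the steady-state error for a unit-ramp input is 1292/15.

200

G(s) has one factor of s in the denominator, so the system is type 1.
K_v = lim_{s→0} s·G(s) = K·3 / (8·17·19·20) = (3/51680)·K.
e_ss = 1/K_v = 1292/15 ⇒ K_v = 15/1292 ⇒ K = (15/1292)/(3/51680) = 200.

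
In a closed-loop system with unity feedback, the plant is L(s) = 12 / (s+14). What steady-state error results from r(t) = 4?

28/13

The open loop has no poles at the origin → type 0 system.
K_p = lim_{s→0} L(s) = 12 / (14) = 6/7.
e_ss = 4/(1 + K_p) = 4/(13/7) = 28/13.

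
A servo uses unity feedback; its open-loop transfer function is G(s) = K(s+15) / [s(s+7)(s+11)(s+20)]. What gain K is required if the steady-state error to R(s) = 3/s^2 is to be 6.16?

G(s) has one factor of s in the denominator, so the system is type 1.
K_v = lim_{s→0} s·G(s) = K·15 / (7·11·20) = (3/308)·K.
e_ss = 3/K_v = 6.16 ⇒ K_v = 75/154 ⇒ K = (75/154)/(3/308) = 50.

50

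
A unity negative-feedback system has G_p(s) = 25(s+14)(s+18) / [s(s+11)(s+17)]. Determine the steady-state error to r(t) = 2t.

187/3150

One free integrator in G_p(s): this is a type 1 system.
K_v = lim_{s→0} s·G_p(s) = 25·14·18 / (11·17) = 6300/187.
e_ss = 2/K_v = 2/(6300/187) = 187/3150.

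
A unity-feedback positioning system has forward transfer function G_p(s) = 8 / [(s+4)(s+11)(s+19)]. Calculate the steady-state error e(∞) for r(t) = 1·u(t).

209/211

No free integrators in G_p(s): this is a type 0 system.
K_p = lim_{s→0} G_p(s) = 8 / (4·11·19) = 2/209.
e_ss = 1/(1 + K_p) = 1/(211/209) = 209/211.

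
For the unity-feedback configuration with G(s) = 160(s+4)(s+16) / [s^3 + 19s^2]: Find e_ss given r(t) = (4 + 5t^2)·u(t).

19/1024

The denominator has no term below 19s^2 — 2 poles at s=0, type 2. Treating each term separately:
  • 4: tracked with zero error.
  • 5t^2: e_ss = 10/K_a with K_a=10240/19 → 19/1024.
Total e_ss = 19/1024.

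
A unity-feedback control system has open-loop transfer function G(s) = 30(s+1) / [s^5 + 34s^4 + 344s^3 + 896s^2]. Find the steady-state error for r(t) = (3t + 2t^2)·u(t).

1792/15

Factoring s^2 from the denominator leaves a polynomial with constant term 896, so the system is type 2. By superposition:
  • 3t: tracked with zero error.
  • 2t^2: e_ss = 4/K_a with K_a=15/448 → 1792/15.
Total e_ss = 1792/15.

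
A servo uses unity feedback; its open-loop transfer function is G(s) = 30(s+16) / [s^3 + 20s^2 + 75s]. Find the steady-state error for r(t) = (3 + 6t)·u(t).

Lowest-order denominator term is 75s, so the open loop has 1 pole at the origin → type 1 system. Taking each input component in turn:
  • 3: tracked with zero error.
  • 6t: e_ss = 6/K_v with K_v=6.4 → 0.9375.
Total e_ss = 0.9375.

0.9375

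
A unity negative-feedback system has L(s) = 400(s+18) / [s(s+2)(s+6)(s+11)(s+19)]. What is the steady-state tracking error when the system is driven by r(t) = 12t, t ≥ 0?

4.18

The open loop has one pole at the origin → type 1 system.
K_v = lim_{s→0} s·L(s) = 400·18 / (2·6·11·19) = 600/209.
e_ss = 12/K_v = 12/(600/209) = 4.18.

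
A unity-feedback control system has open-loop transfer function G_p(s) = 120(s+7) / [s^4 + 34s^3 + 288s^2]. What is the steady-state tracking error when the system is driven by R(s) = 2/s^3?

24/35

Factoring s^2 from the denominator leaves a polynomial with constant term 288, so the system is type 2.
K_a = lim_{s→0} s^2·G_p(s) = 120·7 / 288 = 35/12.
r(t) = t^2 gives R(s) = 2/s^3.
e_ss = 2/K_a = 2/(35/12) = 24/35.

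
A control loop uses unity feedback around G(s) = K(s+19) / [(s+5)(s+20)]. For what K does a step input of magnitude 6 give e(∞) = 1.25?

20

The open loop has no poles at the origin → type 0 system.
K_p = lim_{s→0} G(s) = K·19 / (5·20) = 0.19·K.
e_ss = 6/(1 + K_p) = 1.25 ⇒ 1 + 0.19·K = 4.8 ⇒ K = 20.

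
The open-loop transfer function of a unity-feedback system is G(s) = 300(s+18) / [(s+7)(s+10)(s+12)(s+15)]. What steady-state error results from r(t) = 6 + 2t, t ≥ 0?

G(s) has no factors of s in the denominator, so the system is type 0. Treating each term separately:
  • 6: e_ss = 6/(1+K_p) with K_p=3/7 → 4.2.
  • 2t: a type-0 system cannot track it, e_ss → ∞.
The unbounded component dominates.

infinity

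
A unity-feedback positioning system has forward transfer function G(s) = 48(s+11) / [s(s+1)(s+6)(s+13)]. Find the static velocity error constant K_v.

88/13

G(s) has one factor of s in the denominator, so the system is type 1.
K_v = lim_{s→0} s·G(s) = 48·11 / (1·6·13) = 88/13.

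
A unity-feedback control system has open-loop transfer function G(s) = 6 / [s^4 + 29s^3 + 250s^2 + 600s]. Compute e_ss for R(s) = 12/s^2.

1200

Lowest-order denominator term is 600s, so the open loop has 1 pole at the origin → type 1 system.
K_v = lim_{s→0} s·G(s) = 6 / 600 = 0.01.
e_ss = 12/K_v = 12/0.01 = 1200.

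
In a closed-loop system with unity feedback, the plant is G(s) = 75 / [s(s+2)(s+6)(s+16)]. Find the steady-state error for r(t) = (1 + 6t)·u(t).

System type = 1 (one pole at s=0). Taking each input component in turn:
  • 1: tracked with zero error.
  • 6t: e_ss = 6/K_v with K_v=25/64 → 15.36.
Total e_ss = 15.36.

15.36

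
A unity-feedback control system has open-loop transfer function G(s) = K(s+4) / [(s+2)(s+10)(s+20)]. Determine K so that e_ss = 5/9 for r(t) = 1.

80

G(s) has no factors of s in the denominator, so the system is type 0.
K_p = lim_{s→0} G(s) = K·4 / (2·10·20) = 0.01·K.
e_ss = 1/(1 + K_p) = 5/9 ⇒ 1 + 0.01·K = 1.8 ⇒ K = 80.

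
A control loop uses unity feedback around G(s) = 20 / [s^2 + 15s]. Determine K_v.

Lowest-order denominator term is 15s, so the open loop has 1 pole at the origin → type 1 system.
K_v = lim_{s→0} s·G(s) = 20 / 15 = 4/3.

4/3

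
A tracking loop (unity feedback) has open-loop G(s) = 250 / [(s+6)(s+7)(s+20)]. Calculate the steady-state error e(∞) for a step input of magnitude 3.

252/109

No free integrators in G(s): this is a type 0 system.
K_p = lim_{s→0} G(s) = 250 / (6·7·20) = 25/84.
e_ss = 3/(1 + K_p) = 3/(109/84) = 252/109.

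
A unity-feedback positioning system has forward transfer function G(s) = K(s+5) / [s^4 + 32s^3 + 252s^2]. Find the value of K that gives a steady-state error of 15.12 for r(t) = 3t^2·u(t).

20

The denominator has no term below 252s^2 — 2 poles at s=0, type 2.
K_a = lim_{s→0} s^2·G(s) = K·5 / 252 = (5/252)·K.
e_ss = 6/K_a = 15.12 ⇒ K_a = 25/63 ⇒ K = (25/63)/(5/252) = 20.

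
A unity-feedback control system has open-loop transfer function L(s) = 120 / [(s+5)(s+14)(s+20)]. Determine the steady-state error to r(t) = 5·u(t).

L(s) has no factors of s in the denominator, so the system is type 0.
K_p = lim_{s→0} L(s) = 120 / (5·14·20) = 3/35.
e_ss = 5/(1 + K_p) = 5/(38/35) = 175/38.

175/38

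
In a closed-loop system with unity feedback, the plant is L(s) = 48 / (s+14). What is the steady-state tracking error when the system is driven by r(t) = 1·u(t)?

L(s) has no factors of s in the denominator, so the system is type 0.
K_p = lim_{s→0} L(s) = 48 / (14) = 24/7.
e_ss = 1/(1 + K_p) = 1/(31/7) = 7/31.

7/31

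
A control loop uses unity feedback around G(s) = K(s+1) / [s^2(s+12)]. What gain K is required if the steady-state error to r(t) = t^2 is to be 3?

8

The open loop has two poles at the origin → type 2 system.
K_a = lim_{s→0} s^2·G(s) = K·1 / (12) = (1/12)·K.
e_ss = 2/K_a = 3 ⇒ K_a = 2/3 ⇒ K = (2/3)/(1/12) = 8.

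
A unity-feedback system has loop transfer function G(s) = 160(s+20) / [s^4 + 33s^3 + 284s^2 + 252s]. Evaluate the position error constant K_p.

K_p = lim_{s→0} G(s); with 1 pole at the origin the limit diverges, so K_p = ∞.

infinity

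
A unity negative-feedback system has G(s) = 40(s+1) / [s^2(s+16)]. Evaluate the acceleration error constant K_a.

G(s) has two factors of s in the denominator, so the system is type 2.
K_a = lim_{s→0} s^2·G(s) = 40·1 / (16) = 2.5.

2.5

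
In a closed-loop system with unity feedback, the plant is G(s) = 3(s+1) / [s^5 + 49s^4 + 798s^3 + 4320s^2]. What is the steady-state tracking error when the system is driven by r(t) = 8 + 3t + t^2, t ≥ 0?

2880

Factoring s^2 from the denominator leaves a polynomial with constant term 4320, so the system is type 2. Treating each term separately:
  • 8: tracked with zero error.
  • 3t: tracked with zero error.
  • t^2: e_ss = 2/K_a with K_a=1/1440 → 2880.
Total e_ss = 2880.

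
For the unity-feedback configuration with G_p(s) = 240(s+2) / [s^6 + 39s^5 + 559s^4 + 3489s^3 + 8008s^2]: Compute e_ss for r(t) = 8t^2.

Lowest-order denominator term is 8008s^2, so the open loop has 2 poles at the origin → type 2 system.
K_a = lim_{s→0} s^2·G_p(s) = 240·2 / 8008 = 60/1001.
r(t) = 8t^2 gives R(s) = 16/s^3.
e_ss = 16/K_a = 16/(60/1001) = 4004/15.

4004/15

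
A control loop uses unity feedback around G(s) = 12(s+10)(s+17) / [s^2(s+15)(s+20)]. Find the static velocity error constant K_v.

K_v = lim_{s→0} s·G(s); with 2 poles at the origin the limit diverges, so K_v = ∞.

infinity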